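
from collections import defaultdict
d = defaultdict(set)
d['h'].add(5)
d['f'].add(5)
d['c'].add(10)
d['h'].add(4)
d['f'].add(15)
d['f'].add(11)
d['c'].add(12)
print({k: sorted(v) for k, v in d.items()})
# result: {'h': [4, 5], 'f': [5, 11, 15], 'c': [10, 12]}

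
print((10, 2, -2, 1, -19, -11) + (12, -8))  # (10, 2, -2, 1, -19, -11, 12, -8)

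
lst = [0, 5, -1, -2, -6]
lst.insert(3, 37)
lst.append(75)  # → [0, 5, -1, 37, -2, -6, 75]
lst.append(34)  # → [0, 5, -1, 37, -2, -6, 75, 34]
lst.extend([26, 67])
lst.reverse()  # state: [67, 26, 34, 75, -6, -2, 37, -1, 5, 0]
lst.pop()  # 0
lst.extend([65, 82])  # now [67, 26, 34, 75, -6, -2, 37, -1, 5, 65, 82]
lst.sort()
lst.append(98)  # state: [-6, -2, -1, 5, 26, 34, 37, 65, 67, 75, 82, 98]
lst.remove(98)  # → [-6, -2, -1, 5, 26, 34, 37, 65, 67, 75, 82]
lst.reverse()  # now [82, 75, 67, 65, 37, 34, 26, 5, -1, -2, -6]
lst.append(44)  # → [82, 75, 67, 65, 37, 34, 26, 5, -1, -2, -6, 44]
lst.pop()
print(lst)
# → [82, 75, 67, 65, 37, 34, 26, 5, -1, -2, -6]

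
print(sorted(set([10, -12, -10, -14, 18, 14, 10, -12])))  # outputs [-14, -12, -10, 10, 14, 18]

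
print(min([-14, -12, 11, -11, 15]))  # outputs -14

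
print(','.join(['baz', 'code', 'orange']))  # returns baz,code,orange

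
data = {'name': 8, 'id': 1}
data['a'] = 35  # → {'name': 8, 'id': 1, 'a': 35}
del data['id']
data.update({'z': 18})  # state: {'name': 8, 'a': 35, 'z': 18}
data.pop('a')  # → 35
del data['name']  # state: {'z': 18}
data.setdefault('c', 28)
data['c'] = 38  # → {'z': 18, 'c': 38}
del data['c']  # {'z': 18}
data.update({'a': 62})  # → {'z': 18, 'a': 62}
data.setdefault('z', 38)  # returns 18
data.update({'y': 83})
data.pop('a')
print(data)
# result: {'z': 18, 'y': 83}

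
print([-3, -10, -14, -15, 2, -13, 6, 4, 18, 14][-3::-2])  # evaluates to [4, -13, -15, -10]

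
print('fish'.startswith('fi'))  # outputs True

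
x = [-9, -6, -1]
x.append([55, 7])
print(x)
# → [-9, -6, -1, [55, 7]]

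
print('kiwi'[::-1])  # iwik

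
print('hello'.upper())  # HELLO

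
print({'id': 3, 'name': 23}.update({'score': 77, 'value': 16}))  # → None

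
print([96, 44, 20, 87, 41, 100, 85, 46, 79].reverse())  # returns None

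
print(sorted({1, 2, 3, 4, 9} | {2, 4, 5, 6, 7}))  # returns [1, 2, 3, 4, 5, 6, 7, 9]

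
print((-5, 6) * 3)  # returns (-5, 6, -5, 6, -5, 6)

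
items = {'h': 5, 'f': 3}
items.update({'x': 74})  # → {'h': 5, 'f': 3, 'x': 74}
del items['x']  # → {'h': 5, 'f': 3}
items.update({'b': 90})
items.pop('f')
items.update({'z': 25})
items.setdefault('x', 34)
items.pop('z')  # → 25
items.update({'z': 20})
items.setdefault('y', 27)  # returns 27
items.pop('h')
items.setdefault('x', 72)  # 34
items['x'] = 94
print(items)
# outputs {'b': 90, 'x': 94, 'z': 20, 'y': 27}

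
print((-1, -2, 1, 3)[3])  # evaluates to 3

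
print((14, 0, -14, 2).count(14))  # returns 1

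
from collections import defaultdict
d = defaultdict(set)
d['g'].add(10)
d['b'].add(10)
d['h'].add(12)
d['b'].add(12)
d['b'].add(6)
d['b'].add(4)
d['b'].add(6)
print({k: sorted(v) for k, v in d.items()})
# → {'g': [10], 'b': [4, 6, 10, 12], 'h': [12]}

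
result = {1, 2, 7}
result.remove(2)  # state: {1, 7}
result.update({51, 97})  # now {1, 7, 51, 97}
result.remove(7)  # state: {1, 51, 97}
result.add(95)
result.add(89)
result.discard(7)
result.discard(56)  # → {1, 51, 89, 95, 97}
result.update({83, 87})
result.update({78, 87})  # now {1, 51, 78, 83, 87, 89, 95, 97}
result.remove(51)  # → {1, 78, 83, 87, 89, 95, 97}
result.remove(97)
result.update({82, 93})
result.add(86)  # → {1, 78, 82, 83, 86, 87, 89, 93, 95}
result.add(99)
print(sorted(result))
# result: [1, 78, 82, 83, 86, 87, 89, 93, 95, 99]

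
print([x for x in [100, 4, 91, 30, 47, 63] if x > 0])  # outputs [100, 4, 91, 30, 47, 63]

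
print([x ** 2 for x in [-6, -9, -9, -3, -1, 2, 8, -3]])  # [36, 81, 81, 9, 1, 4, 64, 9]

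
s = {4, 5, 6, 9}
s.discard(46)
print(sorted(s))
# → [4, 5, 6, 9]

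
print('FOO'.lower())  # foo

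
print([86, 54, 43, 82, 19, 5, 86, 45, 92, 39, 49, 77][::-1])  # [77, 49, 39, 92, 45, 86, 5, 19, 82, 43, 54, 86]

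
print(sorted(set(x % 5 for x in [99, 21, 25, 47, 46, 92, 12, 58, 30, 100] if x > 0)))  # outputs [0, 1, 2, 3, 4]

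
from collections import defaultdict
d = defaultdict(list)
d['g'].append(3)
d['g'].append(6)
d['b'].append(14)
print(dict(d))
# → {'g': [3, 6], 'b': [14]}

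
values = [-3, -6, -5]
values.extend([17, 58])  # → [-3, -6, -5, 17, 58]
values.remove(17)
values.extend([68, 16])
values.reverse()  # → [16, 68, 58, -5, -6, -3]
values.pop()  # -3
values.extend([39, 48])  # [16, 68, 58, -5, -6, 39, 48]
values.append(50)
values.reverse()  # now [50, 48, 39, -6, -5, 58, 68, 16]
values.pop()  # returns 16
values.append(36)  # [50, 48, 39, -6, -5, 58, 68, 36]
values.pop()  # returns 36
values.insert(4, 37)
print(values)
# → [50, 48, 39, -6, 37, -5, 58, 68]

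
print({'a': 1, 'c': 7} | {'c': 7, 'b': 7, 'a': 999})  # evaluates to {'a': 999, 'c': 7, 'b': 7}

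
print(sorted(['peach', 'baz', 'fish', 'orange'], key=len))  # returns ['baz', 'fish', 'peach', 'orange']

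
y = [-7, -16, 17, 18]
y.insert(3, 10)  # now [-7, -16, 17, 10, 18]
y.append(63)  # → [-7, -16, 17, 10, 18, 63]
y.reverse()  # [63, 18, 10, 17, -16, -7]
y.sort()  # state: [-16, -7, 10, 17, 18, 63]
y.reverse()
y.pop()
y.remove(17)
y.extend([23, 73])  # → [63, 18, 10, -7, 23, 73]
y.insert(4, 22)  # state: [63, 18, 10, -7, 22, 23, 73]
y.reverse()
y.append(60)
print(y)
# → [73, 23, 22, -7, 10, 18, 63, 60]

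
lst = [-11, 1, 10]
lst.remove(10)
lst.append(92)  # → [-11, 1, 92]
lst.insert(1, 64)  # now [-11, 64, 1, 92]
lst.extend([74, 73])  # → [-11, 64, 1, 92, 74, 73]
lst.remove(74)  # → [-11, 64, 1, 92, 73]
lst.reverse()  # [73, 92, 1, 64, -11]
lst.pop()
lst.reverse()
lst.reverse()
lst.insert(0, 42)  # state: [42, 73, 92, 1, 64]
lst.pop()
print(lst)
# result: [42, 73, 92, 1]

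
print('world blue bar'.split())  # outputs ['world', 'blue', 'bar']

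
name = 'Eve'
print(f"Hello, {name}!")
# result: Hello, Eve!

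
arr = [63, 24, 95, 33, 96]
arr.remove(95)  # [63, 24, 33, 96]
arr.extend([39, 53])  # [63, 24, 33, 96, 39, 53]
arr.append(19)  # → [63, 24, 33, 96, 39, 53, 19]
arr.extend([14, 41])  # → [63, 24, 33, 96, 39, 53, 19, 14, 41]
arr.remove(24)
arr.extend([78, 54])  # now [63, 33, 96, 39, 53, 19, 14, 41, 78, 54]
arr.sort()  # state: [14, 19, 33, 39, 41, 53, 54, 63, 78, 96]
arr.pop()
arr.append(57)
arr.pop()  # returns 57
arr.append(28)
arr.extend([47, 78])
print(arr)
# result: [14, 19, 33, 39, 41, 53, 54, 63, 78, 28, 47, 78]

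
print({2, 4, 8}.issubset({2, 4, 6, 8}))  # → True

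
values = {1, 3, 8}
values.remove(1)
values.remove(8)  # {3}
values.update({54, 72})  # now {3, 54, 72}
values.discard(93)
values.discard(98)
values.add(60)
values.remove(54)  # {3, 60, 72}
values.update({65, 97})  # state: {3, 60, 65, 72, 97}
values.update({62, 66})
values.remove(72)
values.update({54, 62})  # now {3, 54, 60, 62, 65, 66, 97}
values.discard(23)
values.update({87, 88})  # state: {3, 54, 60, 62, 65, 66, 87, 88, 97}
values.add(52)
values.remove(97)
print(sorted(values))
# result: [3, 52, 54, 60, 62, 65, 66, 87, 88]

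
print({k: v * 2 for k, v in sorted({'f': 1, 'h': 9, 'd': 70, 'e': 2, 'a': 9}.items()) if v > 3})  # {'a': 18, 'd': 140, 'h': 18}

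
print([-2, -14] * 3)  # [-2, -14, -2, -14, -2, -14]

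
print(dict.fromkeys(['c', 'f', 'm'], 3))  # {'c': 3, 'f': 3, 'm': 3}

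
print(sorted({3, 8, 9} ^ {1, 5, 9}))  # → [1, 3, 5, 8]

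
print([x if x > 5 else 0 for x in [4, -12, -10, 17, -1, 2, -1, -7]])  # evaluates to [0, 0, 0, 17, 0, 0, 0, 0]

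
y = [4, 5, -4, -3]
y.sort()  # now [-4, -3, 4, 5]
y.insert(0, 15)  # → [15, -4, -3, 4, 5]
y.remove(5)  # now [15, -4, -3, 4]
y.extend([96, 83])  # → [15, -4, -3, 4, 96, 83]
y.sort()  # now [-4, -3, 4, 15, 83, 96]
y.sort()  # [-4, -3, 4, 15, 83, 96]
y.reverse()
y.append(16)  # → [96, 83, 15, 4, -3, -4, 16]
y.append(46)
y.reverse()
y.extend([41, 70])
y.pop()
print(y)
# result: [46, 16, -4, -3, 4, 15, 83, 96, 41]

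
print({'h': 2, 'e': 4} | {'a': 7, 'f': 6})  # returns {'h': 2, 'e': 4, 'a': 7, 'f': 6}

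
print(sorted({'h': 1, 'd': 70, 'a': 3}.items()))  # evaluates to [('a', 3), ('d', 70), ('h', 1)]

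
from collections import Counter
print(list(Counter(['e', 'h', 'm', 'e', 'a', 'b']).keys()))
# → ['e', 'h', 'm', 'a', 'b']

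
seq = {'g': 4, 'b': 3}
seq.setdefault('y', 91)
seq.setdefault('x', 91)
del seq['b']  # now {'g': 4, 'y': 91, 'x': 91}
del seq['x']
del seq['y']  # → {'g': 4}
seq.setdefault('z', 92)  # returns 92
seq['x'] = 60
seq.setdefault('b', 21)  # 21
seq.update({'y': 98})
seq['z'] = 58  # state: {'g': 4, 'z': 58, 'x': 60, 'b': 21, 'y': 98}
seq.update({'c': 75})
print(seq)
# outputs {'g': 4, 'z': 58, 'x': 60, 'b': 21, 'y': 98, 'c': 75}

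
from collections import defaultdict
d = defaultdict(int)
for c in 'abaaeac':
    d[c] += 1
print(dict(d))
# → {'a': 4, 'b': 1, 'e': 1, 'c': 1}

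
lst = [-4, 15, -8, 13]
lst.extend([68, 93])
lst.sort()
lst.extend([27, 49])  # [-8, -4, 13, 15, 68, 93, 27, 49]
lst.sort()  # [-8, -4, 13, 15, 27, 49, 68, 93]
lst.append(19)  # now [-8, -4, 13, 15, 27, 49, 68, 93, 19]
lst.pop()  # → 19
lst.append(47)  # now [-8, -4, 13, 15, 27, 49, 68, 93, 47]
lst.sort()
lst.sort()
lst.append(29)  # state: [-8, -4, 13, 15, 27, 47, 49, 68, 93, 29]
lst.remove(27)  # [-8, -4, 13, 15, 47, 49, 68, 93, 29]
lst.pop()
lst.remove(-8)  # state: [-4, 13, 15, 47, 49, 68, 93]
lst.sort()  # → [-4, 13, 15, 47, 49, 68, 93]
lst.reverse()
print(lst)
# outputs [93, 68, 49, 47, 15, 13, -4]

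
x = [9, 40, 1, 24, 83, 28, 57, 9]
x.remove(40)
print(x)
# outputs [9, 1, 24, 83, 28, 57, 9]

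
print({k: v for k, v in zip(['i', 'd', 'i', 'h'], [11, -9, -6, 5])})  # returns {'i': -6, 'd': -9, 'h': 5}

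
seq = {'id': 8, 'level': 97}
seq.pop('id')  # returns 8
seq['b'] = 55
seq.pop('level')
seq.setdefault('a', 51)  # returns 51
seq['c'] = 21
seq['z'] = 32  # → {'b': 55, 'a': 51, 'c': 21, 'z': 32}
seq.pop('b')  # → 55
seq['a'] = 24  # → {'a': 24, 'c': 21, 'z': 32}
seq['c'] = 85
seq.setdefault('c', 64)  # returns 85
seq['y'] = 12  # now {'a': 24, 'c': 85, 'z': 32, 'y': 12}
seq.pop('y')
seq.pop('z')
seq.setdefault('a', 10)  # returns 24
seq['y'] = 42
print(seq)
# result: {'a': 24, 'c': 85, 'y': 42}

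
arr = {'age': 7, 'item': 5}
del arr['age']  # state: {'item': 5}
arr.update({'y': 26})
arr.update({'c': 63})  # {'item': 5, 'y': 26, 'c': 63}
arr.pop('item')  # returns 5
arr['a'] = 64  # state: {'y': 26, 'c': 63, 'a': 64}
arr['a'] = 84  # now {'y': 26, 'c': 63, 'a': 84}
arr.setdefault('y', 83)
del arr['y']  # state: {'c': 63, 'a': 84}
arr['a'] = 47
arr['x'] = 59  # {'c': 63, 'a': 47, 'x': 59}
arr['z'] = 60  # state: {'c': 63, 'a': 47, 'x': 59, 'z': 60}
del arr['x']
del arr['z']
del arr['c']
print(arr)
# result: {'a': 47}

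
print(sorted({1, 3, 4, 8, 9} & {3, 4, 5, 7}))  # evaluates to [3, 4]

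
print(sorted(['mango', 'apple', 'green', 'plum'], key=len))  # ['plum', 'mango', 'apple', 'green']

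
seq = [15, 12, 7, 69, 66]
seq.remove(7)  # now [15, 12, 69, 66]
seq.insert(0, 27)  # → [27, 15, 12, 69, 66]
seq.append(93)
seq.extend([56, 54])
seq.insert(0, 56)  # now [56, 27, 15, 12, 69, 66, 93, 56, 54]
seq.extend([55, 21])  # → [56, 27, 15, 12, 69, 66, 93, 56, 54, 55, 21]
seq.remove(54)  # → [56, 27, 15, 12, 69, 66, 93, 56, 55, 21]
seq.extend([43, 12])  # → [56, 27, 15, 12, 69, 66, 93, 56, 55, 21, 43, 12]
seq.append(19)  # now [56, 27, 15, 12, 69, 66, 93, 56, 55, 21, 43, 12, 19]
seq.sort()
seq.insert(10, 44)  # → [12, 12, 15, 19, 21, 27, 43, 55, 56, 56, 44, 66, 69, 93]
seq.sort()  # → [12, 12, 15, 19, 21, 27, 43, 44, 55, 56, 56, 66, 69, 93]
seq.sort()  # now [12, 12, 15, 19, 21, 27, 43, 44, 55, 56, 56, 66, 69, 93]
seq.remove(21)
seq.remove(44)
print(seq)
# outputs [12, 12, 15, 19, 27, 43, 55, 56, 56, 66, 69, 93]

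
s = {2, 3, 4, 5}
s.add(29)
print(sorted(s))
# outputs [2, 3, 4, 5, 29]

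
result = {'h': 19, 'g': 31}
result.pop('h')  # 19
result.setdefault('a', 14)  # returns 14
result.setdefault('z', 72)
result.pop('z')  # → 72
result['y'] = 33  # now {'g': 31, 'a': 14, 'y': 33}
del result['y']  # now {'g': 31, 'a': 14}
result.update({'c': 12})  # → {'g': 31, 'a': 14, 'c': 12}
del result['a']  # {'g': 31, 'c': 12}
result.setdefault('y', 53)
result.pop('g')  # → 31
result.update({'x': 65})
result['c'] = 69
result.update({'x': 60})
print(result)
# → {'c': 69, 'y': 53, 'x': 60}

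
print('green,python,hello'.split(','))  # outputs ['green', 'python', 'hello']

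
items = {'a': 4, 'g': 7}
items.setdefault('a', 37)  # 4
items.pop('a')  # 4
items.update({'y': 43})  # {'g': 7, 'y': 43}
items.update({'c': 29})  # {'g': 7, 'y': 43, 'c': 29}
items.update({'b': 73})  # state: {'g': 7, 'y': 43, 'c': 29, 'b': 73}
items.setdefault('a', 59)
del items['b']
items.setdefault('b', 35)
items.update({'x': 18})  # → {'g': 7, 'y': 43, 'c': 29, 'a': 59, 'b': 35, 'x': 18}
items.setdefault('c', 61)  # 29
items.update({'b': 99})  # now {'g': 7, 'y': 43, 'c': 29, 'a': 59, 'b': 99, 'x': 18}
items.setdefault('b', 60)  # 99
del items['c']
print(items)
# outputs {'g': 7, 'y': 43, 'a': 59, 'b': 99, 'x': 18}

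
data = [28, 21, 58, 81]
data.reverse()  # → [81, 58, 21, 28]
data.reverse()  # [28, 21, 58, 81]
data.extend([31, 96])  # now [28, 21, 58, 81, 31, 96]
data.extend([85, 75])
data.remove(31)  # [28, 21, 58, 81, 96, 85, 75]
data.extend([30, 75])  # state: [28, 21, 58, 81, 96, 85, 75, 30, 75]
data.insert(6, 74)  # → [28, 21, 58, 81, 96, 85, 74, 75, 30, 75]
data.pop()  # 75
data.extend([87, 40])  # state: [28, 21, 58, 81, 96, 85, 74, 75, 30, 87, 40]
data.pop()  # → 40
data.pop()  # 87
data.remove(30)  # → [28, 21, 58, 81, 96, 85, 74, 75]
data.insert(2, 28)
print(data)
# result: [28, 21, 28, 58, 81, 96, 85, 74, 75]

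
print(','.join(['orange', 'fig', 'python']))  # orange,fig,python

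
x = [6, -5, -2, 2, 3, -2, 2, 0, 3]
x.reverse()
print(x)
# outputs [3, 0, 2, -2, 3, 2, -2, -5, 6]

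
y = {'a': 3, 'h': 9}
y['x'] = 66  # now {'a': 3, 'h': 9, 'x': 66}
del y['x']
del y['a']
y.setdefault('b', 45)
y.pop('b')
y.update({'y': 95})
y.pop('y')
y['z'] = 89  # {'h': 9, 'z': 89}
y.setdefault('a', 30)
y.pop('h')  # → 9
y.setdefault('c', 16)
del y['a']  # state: {'z': 89, 'c': 16}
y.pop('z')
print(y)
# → {'c': 16}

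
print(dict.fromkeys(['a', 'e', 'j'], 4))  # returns {'a': 4, 'e': 4, 'j': 4}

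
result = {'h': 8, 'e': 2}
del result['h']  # {'e': 2}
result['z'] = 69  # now {'e': 2, 'z': 69}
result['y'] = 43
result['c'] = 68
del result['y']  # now {'e': 2, 'z': 69, 'c': 68}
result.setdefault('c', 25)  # 68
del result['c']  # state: {'e': 2, 'z': 69}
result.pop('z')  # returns 69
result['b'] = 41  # {'e': 2, 'b': 41}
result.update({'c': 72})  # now {'e': 2, 'b': 41, 'c': 72}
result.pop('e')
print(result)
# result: {'b': 41, 'c': 72}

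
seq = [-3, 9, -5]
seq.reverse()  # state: [-5, 9, -3]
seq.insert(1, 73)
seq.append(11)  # [-5, 73, 9, -3, 11]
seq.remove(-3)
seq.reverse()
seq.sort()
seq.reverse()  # [73, 11, 9, -5]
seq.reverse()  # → [-5, 9, 11, 73]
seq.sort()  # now [-5, 9, 11, 73]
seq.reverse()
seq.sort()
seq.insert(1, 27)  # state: [-5, 27, 9, 11, 73]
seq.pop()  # 73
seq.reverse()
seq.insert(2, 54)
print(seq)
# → [11, 9, 54, 27, -5]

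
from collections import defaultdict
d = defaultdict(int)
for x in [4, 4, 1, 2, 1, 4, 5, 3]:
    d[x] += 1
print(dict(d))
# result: {4: 3, 1: 2, 2: 1, 5: 1, 3: 1}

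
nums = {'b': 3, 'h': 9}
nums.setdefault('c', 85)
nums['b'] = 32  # {'b': 32, 'h': 9, 'c': 85}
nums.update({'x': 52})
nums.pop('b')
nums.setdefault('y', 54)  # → 54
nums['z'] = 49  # {'h': 9, 'c': 85, 'x': 52, 'y': 54, 'z': 49}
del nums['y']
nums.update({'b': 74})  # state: {'h': 9, 'c': 85, 'x': 52, 'z': 49, 'b': 74}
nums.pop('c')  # 85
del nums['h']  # {'x': 52, 'z': 49, 'b': 74}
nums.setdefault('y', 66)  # 66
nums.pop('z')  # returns 49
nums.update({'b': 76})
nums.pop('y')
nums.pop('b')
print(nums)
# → {'x': 52}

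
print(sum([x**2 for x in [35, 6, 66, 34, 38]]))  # 8217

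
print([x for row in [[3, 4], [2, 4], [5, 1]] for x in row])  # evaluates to [3, 4, 2, 4, 5, 1]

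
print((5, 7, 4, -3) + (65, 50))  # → (5, 7, 4, -3, 65, 50)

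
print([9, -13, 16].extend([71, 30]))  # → None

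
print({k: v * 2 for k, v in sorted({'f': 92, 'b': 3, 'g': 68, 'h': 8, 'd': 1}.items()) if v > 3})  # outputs {'f': 184, 'g': 136, 'h': 16}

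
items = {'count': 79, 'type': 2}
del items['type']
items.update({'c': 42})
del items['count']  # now {'c': 42}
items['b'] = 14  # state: {'c': 42, 'b': 14}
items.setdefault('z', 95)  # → 95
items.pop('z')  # 95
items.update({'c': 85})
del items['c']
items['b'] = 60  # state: {'b': 60}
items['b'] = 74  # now {'b': 74}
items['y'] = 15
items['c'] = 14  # {'b': 74, 'y': 15, 'c': 14}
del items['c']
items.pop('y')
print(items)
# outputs {'b': 74}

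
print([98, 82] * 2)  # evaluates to [98, 82, 98, 82]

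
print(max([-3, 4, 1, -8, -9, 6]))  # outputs 6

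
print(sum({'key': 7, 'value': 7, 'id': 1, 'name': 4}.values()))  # 19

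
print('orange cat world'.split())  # ['orange', 'cat', 'world']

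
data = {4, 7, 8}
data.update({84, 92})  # {4, 7, 8, 84, 92}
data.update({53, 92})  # {4, 7, 8, 53, 84, 92}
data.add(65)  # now {4, 7, 8, 53, 65, 84, 92}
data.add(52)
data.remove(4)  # {7, 8, 52, 53, 65, 84, 92}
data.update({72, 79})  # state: {7, 8, 52, 53, 65, 72, 79, 84, 92}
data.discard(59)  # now {7, 8, 52, 53, 65, 72, 79, 84, 92}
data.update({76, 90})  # {7, 8, 52, 53, 65, 72, 76, 79, 84, 90, 92}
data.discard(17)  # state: {7, 8, 52, 53, 65, 72, 76, 79, 84, 90, 92}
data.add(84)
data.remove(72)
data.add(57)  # {7, 8, 52, 53, 57, 65, 76, 79, 84, 90, 92}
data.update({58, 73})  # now {7, 8, 52, 53, 57, 58, 65, 73, 76, 79, 84, 90, 92}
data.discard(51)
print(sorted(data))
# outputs [7, 8, 52, 53, 57, 58, 65, 73, 76, 79, 84, 90, 92]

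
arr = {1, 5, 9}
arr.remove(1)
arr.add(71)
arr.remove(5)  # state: {9, 71}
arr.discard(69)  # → {9, 71}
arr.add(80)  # {9, 71, 80}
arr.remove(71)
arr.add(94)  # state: {9, 80, 94}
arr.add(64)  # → {9, 64, 80, 94}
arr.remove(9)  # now {64, 80, 94}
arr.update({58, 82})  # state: {58, 64, 80, 82, 94}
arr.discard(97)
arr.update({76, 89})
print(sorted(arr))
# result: [58, 64, 76, 80, 82, 89, 94]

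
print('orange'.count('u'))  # 0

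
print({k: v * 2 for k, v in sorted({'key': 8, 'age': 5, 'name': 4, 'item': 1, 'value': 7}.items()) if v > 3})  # {'age': 10, 'key': 16, 'name': 8, 'value': 14}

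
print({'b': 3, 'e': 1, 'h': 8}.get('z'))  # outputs None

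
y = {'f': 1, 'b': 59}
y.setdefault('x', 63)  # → 63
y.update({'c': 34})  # {'f': 1, 'b': 59, 'x': 63, 'c': 34}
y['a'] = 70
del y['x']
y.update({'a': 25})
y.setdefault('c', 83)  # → 34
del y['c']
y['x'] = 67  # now {'f': 1, 'b': 59, 'a': 25, 'x': 67}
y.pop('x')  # 67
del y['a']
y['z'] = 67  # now {'f': 1, 'b': 59, 'z': 67}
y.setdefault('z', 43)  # 67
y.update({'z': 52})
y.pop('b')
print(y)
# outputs {'f': 1, 'z': 52}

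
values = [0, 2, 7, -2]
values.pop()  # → -2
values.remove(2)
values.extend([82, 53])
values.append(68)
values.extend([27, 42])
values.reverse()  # [42, 27, 68, 53, 82, 7, 0]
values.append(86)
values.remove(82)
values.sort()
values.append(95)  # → [0, 7, 27, 42, 53, 68, 86, 95]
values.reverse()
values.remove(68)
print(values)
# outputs [95, 86, 53, 42, 27, 7, 0]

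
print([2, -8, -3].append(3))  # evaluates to None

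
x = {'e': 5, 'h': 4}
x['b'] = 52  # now {'e': 5, 'h': 4, 'b': 52}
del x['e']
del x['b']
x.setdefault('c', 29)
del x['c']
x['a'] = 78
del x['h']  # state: {'a': 78}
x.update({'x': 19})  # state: {'a': 78, 'x': 19}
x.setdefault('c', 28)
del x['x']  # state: {'a': 78, 'c': 28}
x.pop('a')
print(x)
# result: {'c': 28}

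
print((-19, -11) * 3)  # (-19, -11, -19, -11, -19, -11)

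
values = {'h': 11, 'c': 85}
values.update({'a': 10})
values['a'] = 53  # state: {'h': 11, 'c': 85, 'a': 53}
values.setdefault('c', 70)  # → 85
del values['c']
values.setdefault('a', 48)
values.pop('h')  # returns 11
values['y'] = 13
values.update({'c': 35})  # {'a': 53, 'y': 13, 'c': 35}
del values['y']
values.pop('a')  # 53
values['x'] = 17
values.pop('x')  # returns 17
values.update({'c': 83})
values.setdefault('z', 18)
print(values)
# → {'c': 83, 'z': 18}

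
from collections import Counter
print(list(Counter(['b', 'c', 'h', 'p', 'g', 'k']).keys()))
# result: ['b', 'c', 'h', 'p', 'g', 'k']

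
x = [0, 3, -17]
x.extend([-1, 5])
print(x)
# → [0, 3, -17, -1, 5]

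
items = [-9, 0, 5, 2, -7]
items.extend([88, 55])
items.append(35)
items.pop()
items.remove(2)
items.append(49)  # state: [-9, 0, 5, -7, 88, 55, 49]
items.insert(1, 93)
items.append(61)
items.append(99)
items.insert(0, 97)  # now [97, -9, 93, 0, 5, -7, 88, 55, 49, 61, 99]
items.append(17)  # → [97, -9, 93, 0, 5, -7, 88, 55, 49, 61, 99, 17]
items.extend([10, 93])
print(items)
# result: [97, -9, 93, 0, 5, -7, 88, 55, 49, 61, 99, 17, 10, 93]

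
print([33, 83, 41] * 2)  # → [33, 83, 41, 33, 83, 41]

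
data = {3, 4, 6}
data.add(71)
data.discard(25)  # {3, 4, 6, 71}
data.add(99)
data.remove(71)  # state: {3, 4, 6, 99}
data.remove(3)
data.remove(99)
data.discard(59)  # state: {4, 6}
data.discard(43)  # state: {4, 6}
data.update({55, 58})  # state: {4, 6, 55, 58}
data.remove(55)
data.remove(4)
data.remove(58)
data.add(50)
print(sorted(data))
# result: [6, 50]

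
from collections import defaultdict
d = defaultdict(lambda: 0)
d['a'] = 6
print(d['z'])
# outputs 0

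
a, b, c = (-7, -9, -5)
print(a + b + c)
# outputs -21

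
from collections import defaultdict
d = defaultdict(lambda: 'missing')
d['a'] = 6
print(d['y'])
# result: missing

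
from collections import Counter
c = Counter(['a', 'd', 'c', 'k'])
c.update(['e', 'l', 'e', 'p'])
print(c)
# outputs Counter({'e': 2, 'a': 1, 'd': 1, 'c': 1, 'k': 1, 'l': 1, 'p': 1})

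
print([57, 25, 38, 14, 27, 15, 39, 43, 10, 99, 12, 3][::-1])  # [3, 12, 99, 10, 43, 39, 15, 27, 14, 38, 25, 57]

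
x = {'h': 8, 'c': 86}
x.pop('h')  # 8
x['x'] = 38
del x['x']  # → {'c': 86}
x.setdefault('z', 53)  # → 53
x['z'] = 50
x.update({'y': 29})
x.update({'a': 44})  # {'c': 86, 'z': 50, 'y': 29, 'a': 44}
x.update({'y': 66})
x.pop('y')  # 66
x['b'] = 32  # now {'c': 86, 'z': 50, 'a': 44, 'b': 32}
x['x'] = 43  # {'c': 86, 'z': 50, 'a': 44, 'b': 32, 'x': 43}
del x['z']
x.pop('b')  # 32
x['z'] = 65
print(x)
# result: {'c': 86, 'a': 44, 'x': 43, 'z': 65}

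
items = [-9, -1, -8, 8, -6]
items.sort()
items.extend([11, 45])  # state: [-9, -8, -6, -1, 8, 11, 45]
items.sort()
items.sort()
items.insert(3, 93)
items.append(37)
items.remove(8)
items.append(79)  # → [-9, -8, -6, 93, -1, 11, 45, 37, 79]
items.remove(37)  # [-9, -8, -6, 93, -1, 11, 45, 79]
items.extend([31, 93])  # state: [-9, -8, -6, 93, -1, 11, 45, 79, 31, 93]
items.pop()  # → 93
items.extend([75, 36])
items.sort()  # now [-9, -8, -6, -1, 11, 31, 36, 45, 75, 79, 93]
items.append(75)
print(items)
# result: [-9, -8, -6, -1, 11, 31, 36, 45, 75, 79, 93, 75]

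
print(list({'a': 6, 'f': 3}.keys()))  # ['a', 'f']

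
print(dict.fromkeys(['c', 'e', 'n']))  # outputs {'c': None, 'e': None, 'n': None}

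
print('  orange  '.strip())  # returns orange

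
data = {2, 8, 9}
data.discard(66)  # {2, 8, 9}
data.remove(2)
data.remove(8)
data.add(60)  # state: {9, 60}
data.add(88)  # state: {9, 60, 88}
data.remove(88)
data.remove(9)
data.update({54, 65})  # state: {54, 60, 65}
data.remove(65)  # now {54, 60}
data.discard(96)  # {54, 60}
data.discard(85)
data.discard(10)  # {54, 60}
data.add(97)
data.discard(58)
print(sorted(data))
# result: [54, 60, 97]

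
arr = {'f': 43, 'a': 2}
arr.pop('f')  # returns 43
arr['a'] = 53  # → {'a': 53}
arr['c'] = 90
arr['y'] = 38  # {'a': 53, 'c': 90, 'y': 38}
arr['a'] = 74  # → {'a': 74, 'c': 90, 'y': 38}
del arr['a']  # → {'c': 90, 'y': 38}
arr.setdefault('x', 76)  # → 76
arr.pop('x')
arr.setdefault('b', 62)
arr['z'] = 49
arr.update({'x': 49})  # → {'c': 90, 'y': 38, 'b': 62, 'z': 49, 'x': 49}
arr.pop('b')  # 62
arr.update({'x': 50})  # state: {'c': 90, 'y': 38, 'z': 49, 'x': 50}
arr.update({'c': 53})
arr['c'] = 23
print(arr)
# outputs {'c': 23, 'y': 38, 'z': 49, 'x': 50}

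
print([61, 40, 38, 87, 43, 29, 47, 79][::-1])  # [79, 47, 29, 43, 87, 38, 40, 61]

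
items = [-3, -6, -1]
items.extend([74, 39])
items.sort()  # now [-6, -3, -1, 39, 74]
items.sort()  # [-6, -3, -1, 39, 74]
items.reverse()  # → [74, 39, -1, -3, -6]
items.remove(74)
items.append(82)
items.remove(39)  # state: [-1, -3, -6, 82]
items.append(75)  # [-1, -3, -6, 82, 75]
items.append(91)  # [-1, -3, -6, 82, 75, 91]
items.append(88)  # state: [-1, -3, -6, 82, 75, 91, 88]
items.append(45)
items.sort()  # [-6, -3, -1, 45, 75, 82, 88, 91]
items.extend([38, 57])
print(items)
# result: [-6, -3, -1, 45, 75, 82, 88, 91, 38, 57]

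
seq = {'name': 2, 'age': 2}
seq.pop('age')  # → 2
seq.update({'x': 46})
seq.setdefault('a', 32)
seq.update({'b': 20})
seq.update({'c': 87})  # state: {'name': 2, 'x': 46, 'a': 32, 'b': 20, 'c': 87}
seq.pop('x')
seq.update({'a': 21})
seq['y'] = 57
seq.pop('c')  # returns 87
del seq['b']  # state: {'name': 2, 'a': 21, 'y': 57}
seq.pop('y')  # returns 57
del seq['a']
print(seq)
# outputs {'name': 2}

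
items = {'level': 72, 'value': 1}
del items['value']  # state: {'level': 72}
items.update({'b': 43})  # {'level': 72, 'b': 43}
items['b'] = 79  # {'level': 72, 'b': 79}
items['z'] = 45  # {'level': 72, 'b': 79, 'z': 45}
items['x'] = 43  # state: {'level': 72, 'b': 79, 'z': 45, 'x': 43}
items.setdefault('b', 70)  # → 79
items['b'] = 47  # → {'level': 72, 'b': 47, 'z': 45, 'x': 43}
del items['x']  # {'level': 72, 'b': 47, 'z': 45}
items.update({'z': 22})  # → {'level': 72, 'b': 47, 'z': 22}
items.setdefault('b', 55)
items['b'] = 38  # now {'level': 72, 'b': 38, 'z': 22}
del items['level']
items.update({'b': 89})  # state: {'b': 89, 'z': 22}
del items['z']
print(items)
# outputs {'b': 89}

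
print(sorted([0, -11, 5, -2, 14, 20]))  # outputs [-11, -2, 0, 5, 14, 20]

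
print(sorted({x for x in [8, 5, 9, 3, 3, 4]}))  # [3, 4, 5, 8, 9]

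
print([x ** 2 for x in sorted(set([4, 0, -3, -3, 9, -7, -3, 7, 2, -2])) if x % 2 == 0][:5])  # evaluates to [4, 0, 4, 16]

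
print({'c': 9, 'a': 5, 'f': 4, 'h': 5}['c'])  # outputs 9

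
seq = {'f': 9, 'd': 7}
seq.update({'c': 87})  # {'f': 9, 'd': 7, 'c': 87}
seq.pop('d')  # 7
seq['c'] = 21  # {'f': 9, 'c': 21}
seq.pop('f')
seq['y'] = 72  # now {'c': 21, 'y': 72}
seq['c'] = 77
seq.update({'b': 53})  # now {'c': 77, 'y': 72, 'b': 53}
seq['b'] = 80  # {'c': 77, 'y': 72, 'b': 80}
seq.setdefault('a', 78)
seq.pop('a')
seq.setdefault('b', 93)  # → 80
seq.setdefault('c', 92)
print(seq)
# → {'c': 77, 'y': 72, 'b': 80}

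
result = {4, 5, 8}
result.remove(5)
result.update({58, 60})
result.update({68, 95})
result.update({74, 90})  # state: {4, 8, 58, 60, 68, 74, 90, 95}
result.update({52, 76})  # {4, 8, 52, 58, 60, 68, 74, 76, 90, 95}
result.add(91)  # {4, 8, 52, 58, 60, 68, 74, 76, 90, 91, 95}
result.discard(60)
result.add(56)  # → {4, 8, 52, 56, 58, 68, 74, 76, 90, 91, 95}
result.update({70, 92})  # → {4, 8, 52, 56, 58, 68, 70, 74, 76, 90, 91, 92, 95}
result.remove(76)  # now {4, 8, 52, 56, 58, 68, 70, 74, 90, 91, 92, 95}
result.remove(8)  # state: {4, 52, 56, 58, 68, 70, 74, 90, 91, 92, 95}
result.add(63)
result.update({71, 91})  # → {4, 52, 56, 58, 63, 68, 70, 71, 74, 90, 91, 92, 95}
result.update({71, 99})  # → {4, 52, 56, 58, 63, 68, 70, 71, 74, 90, 91, 92, 95, 99}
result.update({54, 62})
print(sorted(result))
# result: [4, 52, 54, 56, 58, 62, 63, 68, 70, 71, 74, 90, 91, 92, 95, 99]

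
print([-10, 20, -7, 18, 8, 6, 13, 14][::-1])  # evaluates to [14, 13, 6, 8, 18, -7, 20, -10]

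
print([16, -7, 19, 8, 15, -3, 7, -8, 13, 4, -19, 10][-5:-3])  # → [-8, 13]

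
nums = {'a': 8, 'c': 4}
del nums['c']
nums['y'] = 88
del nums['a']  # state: {'y': 88}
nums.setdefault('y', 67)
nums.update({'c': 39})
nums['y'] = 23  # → {'y': 23, 'c': 39}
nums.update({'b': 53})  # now {'y': 23, 'c': 39, 'b': 53}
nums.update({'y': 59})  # {'y': 59, 'c': 39, 'b': 53}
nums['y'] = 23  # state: {'y': 23, 'c': 39, 'b': 53}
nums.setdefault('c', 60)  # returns 39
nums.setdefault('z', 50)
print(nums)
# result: {'y': 23, 'c': 39, 'b': 53, 'z': 50}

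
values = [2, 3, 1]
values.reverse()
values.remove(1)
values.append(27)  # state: [3, 2, 27]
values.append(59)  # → [3, 2, 27, 59]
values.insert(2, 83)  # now [3, 2, 83, 27, 59]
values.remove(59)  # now [3, 2, 83, 27]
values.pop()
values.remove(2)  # [3, 83]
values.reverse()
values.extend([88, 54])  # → [83, 3, 88, 54]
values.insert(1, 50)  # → [83, 50, 3, 88, 54]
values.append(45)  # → [83, 50, 3, 88, 54, 45]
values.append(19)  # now [83, 50, 3, 88, 54, 45, 19]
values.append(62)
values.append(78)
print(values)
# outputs [83, 50, 3, 88, 54, 45, 19, 62, 78]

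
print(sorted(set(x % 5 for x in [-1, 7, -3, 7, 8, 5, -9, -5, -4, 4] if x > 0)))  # [0, 2, 3, 4]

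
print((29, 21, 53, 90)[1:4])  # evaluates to (21, 53, 90)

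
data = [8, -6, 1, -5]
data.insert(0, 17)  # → [17, 8, -6, 1, -5]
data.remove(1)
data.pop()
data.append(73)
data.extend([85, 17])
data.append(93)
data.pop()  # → 93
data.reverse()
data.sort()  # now [-6, 8, 17, 17, 73, 85]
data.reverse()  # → [85, 73, 17, 17, 8, -6]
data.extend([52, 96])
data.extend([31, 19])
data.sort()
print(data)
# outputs [-6, 8, 17, 17, 19, 31, 52, 73, 85, 96]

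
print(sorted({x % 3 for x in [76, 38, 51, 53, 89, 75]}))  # [0, 1, 2]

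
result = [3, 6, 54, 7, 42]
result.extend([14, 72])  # [3, 6, 54, 7, 42, 14, 72]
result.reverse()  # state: [72, 14, 42, 7, 54, 6, 3]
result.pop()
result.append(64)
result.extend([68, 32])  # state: [72, 14, 42, 7, 54, 6, 64, 68, 32]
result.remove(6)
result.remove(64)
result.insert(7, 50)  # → [72, 14, 42, 7, 54, 68, 32, 50]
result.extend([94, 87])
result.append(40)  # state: [72, 14, 42, 7, 54, 68, 32, 50, 94, 87, 40]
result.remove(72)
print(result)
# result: [14, 42, 7, 54, 68, 32, 50, 94, 87, 40]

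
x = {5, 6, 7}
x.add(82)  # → {5, 6, 7, 82}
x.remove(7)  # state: {5, 6, 82}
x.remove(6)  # {5, 82}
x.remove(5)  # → {82}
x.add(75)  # {75, 82}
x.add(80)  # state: {75, 80, 82}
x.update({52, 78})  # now {52, 75, 78, 80, 82}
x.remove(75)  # {52, 78, 80, 82}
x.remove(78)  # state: {52, 80, 82}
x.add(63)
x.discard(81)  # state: {52, 63, 80, 82}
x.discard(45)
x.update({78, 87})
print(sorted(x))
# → [52, 63, 78, 80, 82, 87]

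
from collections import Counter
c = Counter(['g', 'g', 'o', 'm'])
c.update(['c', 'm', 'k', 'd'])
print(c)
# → Counter({'g': 2, 'm': 2, 'o': 1, 'c': 1, 'k': 1, 'd': 1})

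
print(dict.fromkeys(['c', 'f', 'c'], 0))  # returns {'c': 0, 'f': 0}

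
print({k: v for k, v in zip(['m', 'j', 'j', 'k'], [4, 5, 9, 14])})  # {'m': 4, 'j': 9, 'k': 14}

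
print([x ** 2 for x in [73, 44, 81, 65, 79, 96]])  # [5329, 1936, 6561, 4225, 6241, 9216]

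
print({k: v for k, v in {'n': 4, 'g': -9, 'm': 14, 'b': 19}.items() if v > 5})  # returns {'m': 14, 'b': 19}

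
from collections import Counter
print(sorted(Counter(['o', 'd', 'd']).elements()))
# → ['d', 'd', 'o']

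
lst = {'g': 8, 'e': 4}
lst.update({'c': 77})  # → {'g': 8, 'e': 4, 'c': 77}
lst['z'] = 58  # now {'g': 8, 'e': 4, 'c': 77, 'z': 58}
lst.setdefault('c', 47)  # 77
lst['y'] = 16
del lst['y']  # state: {'g': 8, 'e': 4, 'c': 77, 'z': 58}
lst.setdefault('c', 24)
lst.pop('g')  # 8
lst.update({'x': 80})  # {'e': 4, 'c': 77, 'z': 58, 'x': 80}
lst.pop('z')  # 58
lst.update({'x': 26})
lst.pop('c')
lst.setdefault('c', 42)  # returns 42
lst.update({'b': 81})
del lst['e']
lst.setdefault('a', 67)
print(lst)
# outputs {'x': 26, 'c': 42, 'b': 81, 'a': 67}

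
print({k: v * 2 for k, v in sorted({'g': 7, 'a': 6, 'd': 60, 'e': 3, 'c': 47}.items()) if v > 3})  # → {'a': 12, 'c': 94, 'd': 120, 'g': 14}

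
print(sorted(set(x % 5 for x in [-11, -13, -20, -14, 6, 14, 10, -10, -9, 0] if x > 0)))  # [0, 1, 4]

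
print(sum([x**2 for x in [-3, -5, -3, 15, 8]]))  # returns 332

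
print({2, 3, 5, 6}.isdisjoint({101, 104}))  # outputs True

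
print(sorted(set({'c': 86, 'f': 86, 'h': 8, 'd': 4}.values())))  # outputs [4, 8, 86]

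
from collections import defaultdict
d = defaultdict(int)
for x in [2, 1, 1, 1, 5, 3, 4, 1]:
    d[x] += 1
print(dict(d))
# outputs {2: 1, 1: 4, 5: 1, 3: 1, 4: 1}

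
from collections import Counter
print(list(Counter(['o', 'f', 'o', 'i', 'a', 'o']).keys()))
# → ['o', 'f', 'i', 'a']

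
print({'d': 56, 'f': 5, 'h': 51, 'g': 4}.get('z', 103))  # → 103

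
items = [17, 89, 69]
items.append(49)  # [17, 89, 69, 49]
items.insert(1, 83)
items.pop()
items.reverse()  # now [69, 89, 83, 17]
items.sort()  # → [17, 69, 83, 89]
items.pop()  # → 89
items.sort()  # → [17, 69, 83]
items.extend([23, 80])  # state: [17, 69, 83, 23, 80]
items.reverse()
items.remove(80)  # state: [23, 83, 69, 17]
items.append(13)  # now [23, 83, 69, 17, 13]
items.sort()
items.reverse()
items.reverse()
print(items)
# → [13, 17, 23, 69, 83]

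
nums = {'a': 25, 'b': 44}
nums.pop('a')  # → 25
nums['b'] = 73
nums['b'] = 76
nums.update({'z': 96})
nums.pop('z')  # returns 96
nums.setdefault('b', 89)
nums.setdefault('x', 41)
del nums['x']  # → {'b': 76}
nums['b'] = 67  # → {'b': 67}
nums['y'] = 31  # {'b': 67, 'y': 31}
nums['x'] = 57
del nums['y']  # {'b': 67, 'x': 57}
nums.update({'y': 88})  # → {'b': 67, 'x': 57, 'y': 88}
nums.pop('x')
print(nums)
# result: {'b': 67, 'y': 88}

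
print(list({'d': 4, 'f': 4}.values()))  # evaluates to [4, 4]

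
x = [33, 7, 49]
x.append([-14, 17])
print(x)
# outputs [33, 7, 49, [-14, 17]]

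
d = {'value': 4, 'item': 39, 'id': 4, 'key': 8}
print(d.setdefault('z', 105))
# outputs 105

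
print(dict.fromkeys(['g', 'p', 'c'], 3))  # {'g': 3, 'p': 3, 'c': 3}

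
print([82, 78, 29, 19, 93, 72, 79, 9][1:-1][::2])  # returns [78, 19, 72]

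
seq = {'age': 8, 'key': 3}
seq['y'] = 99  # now {'age': 8, 'key': 3, 'y': 99}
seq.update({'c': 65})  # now {'age': 8, 'key': 3, 'y': 99, 'c': 65}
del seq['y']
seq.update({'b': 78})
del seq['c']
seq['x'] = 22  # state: {'age': 8, 'key': 3, 'b': 78, 'x': 22}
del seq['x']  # {'age': 8, 'key': 3, 'b': 78}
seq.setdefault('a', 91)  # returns 91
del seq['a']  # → {'age': 8, 'key': 3, 'b': 78}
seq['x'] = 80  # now {'age': 8, 'key': 3, 'b': 78, 'x': 80}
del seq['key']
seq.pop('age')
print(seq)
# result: {'b': 78, 'x': 80}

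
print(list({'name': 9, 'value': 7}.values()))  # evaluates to [9, 7]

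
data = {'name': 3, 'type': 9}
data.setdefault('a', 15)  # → 15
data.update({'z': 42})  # {'name': 3, 'type': 9, 'a': 15, 'z': 42}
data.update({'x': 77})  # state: {'name': 3, 'type': 9, 'a': 15, 'z': 42, 'x': 77}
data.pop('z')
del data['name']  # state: {'type': 9, 'a': 15, 'x': 77}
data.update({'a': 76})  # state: {'type': 9, 'a': 76, 'x': 77}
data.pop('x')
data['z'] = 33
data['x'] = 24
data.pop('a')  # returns 76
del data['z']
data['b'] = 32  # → {'type': 9, 'x': 24, 'b': 32}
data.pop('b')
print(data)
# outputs {'type': 9, 'x': 24}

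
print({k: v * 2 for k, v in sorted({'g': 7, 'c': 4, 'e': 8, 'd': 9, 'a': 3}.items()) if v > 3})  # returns {'c': 8, 'd': 18, 'e': 16, 'g': 14}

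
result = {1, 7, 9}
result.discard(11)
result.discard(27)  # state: {1, 7, 9}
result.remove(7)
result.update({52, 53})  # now {1, 9, 52, 53}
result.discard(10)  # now {1, 9, 52, 53}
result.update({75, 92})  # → {1, 9, 52, 53, 75, 92}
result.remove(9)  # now {1, 52, 53, 75, 92}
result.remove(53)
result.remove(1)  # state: {52, 75, 92}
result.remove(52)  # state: {75, 92}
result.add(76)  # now {75, 76, 92}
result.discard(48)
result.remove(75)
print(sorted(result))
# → [76, 92]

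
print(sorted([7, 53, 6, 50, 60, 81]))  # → [6, 7, 50, 53, 60, 81]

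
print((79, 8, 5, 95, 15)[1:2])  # (8,)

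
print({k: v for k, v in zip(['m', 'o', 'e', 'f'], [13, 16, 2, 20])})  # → {'m': 13, 'o': 16, 'e': 2, 'f': 20}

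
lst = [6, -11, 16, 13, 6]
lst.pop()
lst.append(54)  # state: [6, -11, 16, 13, 54]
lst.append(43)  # [6, -11, 16, 13, 54, 43]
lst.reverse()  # [43, 54, 13, 16, -11, 6]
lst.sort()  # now [-11, 6, 13, 16, 43, 54]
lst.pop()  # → 54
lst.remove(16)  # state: [-11, 6, 13, 43]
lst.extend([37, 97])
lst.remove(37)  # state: [-11, 6, 13, 43, 97]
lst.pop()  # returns 97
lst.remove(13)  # [-11, 6, 43]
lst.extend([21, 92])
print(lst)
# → [-11, 6, 43, 21, 92]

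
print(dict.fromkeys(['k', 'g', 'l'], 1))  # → {'k': 1, 'g': 1, 'l': 1}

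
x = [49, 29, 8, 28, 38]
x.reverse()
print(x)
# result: [38, 28, 8, 29, 49]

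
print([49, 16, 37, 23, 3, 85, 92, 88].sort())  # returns None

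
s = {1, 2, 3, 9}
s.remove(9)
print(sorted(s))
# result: [1, 2, 3]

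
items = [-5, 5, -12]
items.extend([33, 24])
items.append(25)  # [-5, 5, -12, 33, 24, 25]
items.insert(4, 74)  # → [-5, 5, -12, 33, 74, 24, 25]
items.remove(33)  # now [-5, 5, -12, 74, 24, 25]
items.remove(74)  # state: [-5, 5, -12, 24, 25]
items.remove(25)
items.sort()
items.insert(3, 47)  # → [-12, -5, 5, 47, 24]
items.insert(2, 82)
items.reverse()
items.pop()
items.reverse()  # [-5, 82, 5, 47, 24]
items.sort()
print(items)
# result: [-5, 5, 24, 47, 82]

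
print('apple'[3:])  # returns le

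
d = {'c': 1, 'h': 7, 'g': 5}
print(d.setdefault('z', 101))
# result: 101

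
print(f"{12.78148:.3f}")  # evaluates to 12.781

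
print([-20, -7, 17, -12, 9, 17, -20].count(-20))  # 2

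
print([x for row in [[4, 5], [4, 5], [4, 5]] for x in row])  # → [4, 5, 4, 5, 4, 5]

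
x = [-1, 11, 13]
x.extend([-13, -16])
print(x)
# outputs [-1, 11, 13, -13, -16]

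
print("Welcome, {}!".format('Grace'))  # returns Welcome, Grace!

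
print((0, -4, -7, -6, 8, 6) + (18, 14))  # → (0, -4, -7, -6, 8, 6, 18, 14)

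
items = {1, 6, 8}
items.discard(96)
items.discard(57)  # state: {1, 6, 8}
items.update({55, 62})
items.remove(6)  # {1, 8, 55, 62}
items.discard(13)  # {1, 8, 55, 62}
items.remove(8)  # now {1, 55, 62}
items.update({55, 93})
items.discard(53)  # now {1, 55, 62, 93}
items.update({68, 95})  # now {1, 55, 62, 68, 93, 95}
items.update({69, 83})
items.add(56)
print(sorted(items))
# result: [1, 55, 56, 62, 68, 69, 83, 93, 95]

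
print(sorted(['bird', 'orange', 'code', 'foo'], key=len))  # ['foo', 'bird', 'code', 'orange']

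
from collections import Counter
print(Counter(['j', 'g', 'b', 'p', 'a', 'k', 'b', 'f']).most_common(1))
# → [('b', 2)]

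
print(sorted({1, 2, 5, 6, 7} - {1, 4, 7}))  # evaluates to [2, 5, 6]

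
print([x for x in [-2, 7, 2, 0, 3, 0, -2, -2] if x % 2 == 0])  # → [-2, 2, 0, 0, -2, -2]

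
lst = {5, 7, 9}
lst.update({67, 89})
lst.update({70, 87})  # {5, 7, 9, 67, 70, 87, 89}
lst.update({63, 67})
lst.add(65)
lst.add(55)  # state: {5, 7, 9, 55, 63, 65, 67, 70, 87, 89}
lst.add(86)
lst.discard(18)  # {5, 7, 9, 55, 63, 65, 67, 70, 86, 87, 89}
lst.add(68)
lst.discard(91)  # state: {5, 7, 9, 55, 63, 65, 67, 68, 70, 86, 87, 89}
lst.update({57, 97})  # {5, 7, 9, 55, 57, 63, 65, 67, 68, 70, 86, 87, 89, 97}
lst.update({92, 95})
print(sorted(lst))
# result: [5, 7, 9, 55, 57, 63, 65, 67, 68, 70, 86, 87, 89, 92, 95, 97]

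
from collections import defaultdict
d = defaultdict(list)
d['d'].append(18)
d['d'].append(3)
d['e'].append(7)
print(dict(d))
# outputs {'d': [18, 3], 'e': [7]}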